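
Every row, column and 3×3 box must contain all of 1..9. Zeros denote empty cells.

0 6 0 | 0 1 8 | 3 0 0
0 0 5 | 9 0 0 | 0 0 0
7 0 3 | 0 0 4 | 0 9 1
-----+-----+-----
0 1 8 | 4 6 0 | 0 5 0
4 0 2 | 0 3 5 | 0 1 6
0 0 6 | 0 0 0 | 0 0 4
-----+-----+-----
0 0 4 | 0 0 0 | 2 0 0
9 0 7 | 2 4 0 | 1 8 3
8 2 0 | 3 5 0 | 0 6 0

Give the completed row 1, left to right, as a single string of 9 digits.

269518347

row 1, column 1 = 2: row 1 has {1,3,6,8}; col 1 has {4,7,8,9}; box has {3,5,6,7} → only 2 remains.
row 1, column 3 = 9: row 1 has {1,2,3,6,8}; col 3 has {2,3,4,5,6,7,8}; box has {2,3,5,6,7} → only 9 remains.
row 2, column 1 = 1 (sole candidate).
row 3, column 2 = 8 (sole candidate).
row 3, column 5 = 2 (sole candidate).
row 4, column 1 = 3 (sole candidate).
row 6, column 1 = 5 (sole candidate).
row 7, column 1 = 6 (sole candidate).
row 7, column 8 = 7 (sole candidate).
row 8, column 2 = 5 (sole candidate).
row 8, column 6 = 6 (sole candidate).
row 9, column 3 = 1 (sole candidate).
row 9, column 9 = 9 (sole candidate).
row 1, column 8 = 4: row 1 has {1,2,3,6,8,9}; col 8 has {1,5,6,7,8,9}; box has {1,3,9} → only 4 remains.
row 2, column 2 = 4 (sole candidate).
row 2, column 5 = 7 (sole candidate).
row 2, column 6 = 3 (sole candidate).
row 2, column 8 = 2 (sole candidate).
row 2, column 9 = 8 (sole candidate).
row 6, column 8 = 3 (sole candidate).
row 7, column 2 = 3 (sole candidate).
row 7, column 9 = 5 (sole candidate).
row 9, column 6 = 7 (sole candidate).
row 9, column 7 = 4 (sole candidate).
row 1, column 4 = 5: row 1 has {1,2,3,4,6,8,9}; col 4 has {2,3,4,9}; box has {1,2,3,4,7,8,9} → only 5 remains.
row 1, column 9 = 7: row 1 has {1,2,3,4,5,6,8,9}; col 9 has {1,3,4,5,6,8,9}; box has {1,2,3,4,8,9} → only 7 remains.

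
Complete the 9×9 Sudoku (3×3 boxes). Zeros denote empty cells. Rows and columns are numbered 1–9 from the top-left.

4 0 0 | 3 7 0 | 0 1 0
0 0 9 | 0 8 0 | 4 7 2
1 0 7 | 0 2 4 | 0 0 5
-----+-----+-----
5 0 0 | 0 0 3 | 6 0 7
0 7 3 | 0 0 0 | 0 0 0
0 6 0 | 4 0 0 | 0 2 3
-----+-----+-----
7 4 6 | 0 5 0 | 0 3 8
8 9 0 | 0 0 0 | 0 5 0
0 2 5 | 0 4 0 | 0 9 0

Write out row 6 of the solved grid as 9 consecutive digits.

968417523

r6c1 = 9: row 6 has {2,3,4,6}; col 1 has {1,4,5,7,8}; box has {3,5,6,7} → only 9 remains.
r6c5 = 1: row 6 has {2,3,4,6,9}; col 5 has {2,4,5,7,8}; box has {3,4} → only 1 remains.
r8c3 = 1: row 8 has {5,8,9}; col 3 has {3,5,6,7,9}; box has {2,4,5,6,7,8,9} → only 1 remains.
r9c1 = 3: row 9 has {2,4,5,9}; col 1 has {1,4,5,7,8,9}; box has {1,2,4,5,6,7,8,9} → only 3 remains.
r2c1 = 6: row 2 has {2,4,7,8,9}; col 1 has {1,3,4,5,7,8,9}; box has {1,4,7,9} → only 6 remains.
r4c5 = 9: row 4 has {3,5,6,7}; col 5 has {1,2,4,5,7,8}; box has {1,3,4} → only 9 remains.
r5c1 = 2: row 5 has {3,7}; col 1 has {1,3,4,5,6,7,8,9}; box has {3,5,6,7,9} → only 2 remains.
r5c5 = 6: row 5 has {2,3,7}; col 5 has {1,2,4,5,7,8,9}; box has {1,3,4,9} → only 6 remains.
r6c3 = 8: row 6 has {1,2,3,4,6,9}; col 3 has {1,3,5,6,7,9}; box has {2,3,5,6,7,9} → only 8 remains.
r6c7 = 5: row 6 has {1,2,3,4,6,8,9}; col 7 has {4,6}; box has {2,3,6,7} → only 5 remains.
r8c5 = 3: row 8 has {1,5,8,9}; col 5 has {1,2,4,5,6,7,8,9}; box has {4,5} → only 3 remains.
r1c3 = 2: row 1 has {1,3,4,7}; col 3 has {1,3,5,6,7,8,9}; box has {1,4,6,7,9} → only 2 remains.
r4c2 = 1: row 4 has {3,5,6,7,9}; col 2 has {2,4,6,7,9}; box has {2,3,5,6,7,8,9} → only 1 remains.
r4c3 = 4: row 4 has {1,3,5,6,7,9}; col 3 has {1,2,3,5,6,7,8,9}; box has {1,2,3,5,6,7,8,9} → only 4 remains.
r4c8 = 8: row 4 has {1,3,4,5,6,7,9}; col 8 has {1,2,3,5,7,9}; box has {2,3,5,6,7} → only 8 remains.
r5c8 = 4: row 5 has {2,3,6,7}; col 8 has {1,2,3,5,7,8,9}; box has {2,3,5,6,7,8} → only 4 remains.
r6c6 = 7: row 6 has {1,2,3,4,5,6,8,9}; col 6 has {3,4}; box has {1,3,4,6,9} → only 7 remains.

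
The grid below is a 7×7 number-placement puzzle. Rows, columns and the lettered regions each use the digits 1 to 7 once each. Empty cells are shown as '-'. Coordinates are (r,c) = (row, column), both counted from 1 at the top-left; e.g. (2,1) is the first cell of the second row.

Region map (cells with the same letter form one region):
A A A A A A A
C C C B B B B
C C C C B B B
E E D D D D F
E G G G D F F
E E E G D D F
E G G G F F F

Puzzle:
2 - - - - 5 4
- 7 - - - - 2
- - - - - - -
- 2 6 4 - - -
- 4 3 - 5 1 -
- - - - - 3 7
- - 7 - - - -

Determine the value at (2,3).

(1,3) = 1 (sole candidate).
(4,6) = 7 (sole candidate).
(5,7) = 6 (sole candidate).
(4,5) = 1 (sole candidate).
(5,1) = 7 (sole candidate).
(5,4) = 2 (sole candidate).
(6,5) = 2 (sole candidate).
(3,3) = 2 (hidden single in row 3).
(3,5) = 7 (hidden single in row 3).
(1,4) = 7 (hidden single in row 1).
(7,6) = 2 (hidden single in row 7).
(3,7) = 1 (hidden single in column 7).
(2,1) = 1 (hidden single in row 2).
(2,4) = 5 (hidden single in region B).
(2,3) = 4: row 2 has {1,2,5,7}; col 3 has {1,2,3,6,7}; region has {1,2,7} → only 4 remains.

4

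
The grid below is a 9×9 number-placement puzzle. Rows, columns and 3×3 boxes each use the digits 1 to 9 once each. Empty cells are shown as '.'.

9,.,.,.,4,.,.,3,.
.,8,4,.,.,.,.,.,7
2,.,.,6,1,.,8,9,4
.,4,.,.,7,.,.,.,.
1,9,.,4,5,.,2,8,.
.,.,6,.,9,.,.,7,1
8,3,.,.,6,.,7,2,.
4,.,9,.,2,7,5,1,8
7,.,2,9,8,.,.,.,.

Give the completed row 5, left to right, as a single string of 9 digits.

R2C5 = 3: row 2 has {4,7,8}; col 5 has {1,2,4,5,6,7,8,9}; box has {1,4,6} → only 3 remains.
R3C6 = 5: row 3 has {1,2,4,6,8,9}; col 6 has {7}; box has {1,3,4,6} → only 5 remains.
R7C9 = 9: row 7 has {2,3,6,7,8}; col 9 has {1,4,7,8}; box has {1,2,5,7,8} → only 9 remains.
R8C2 = 6: row 8 has {1,2,4,5,7,8,9}; col 2 has {3,4,8,9}; box has {2,3,4,7,8,9} → only 6 remains.
R8C4 = 3: row 8 has {1,2,4,5,6,7,8,9}; col 4 has {4,6,9}; box has {2,6,7,8,9} → only 3 remains.
R2C4 = 2: row 2 has {3,4,7,8}; col 4 has {3,4,6,9}; box has {1,3,4,5,6} → only 2 remains.
R2C6 = 9: row 2 has {2,3,4,7,8}; col 6 has {5,7}; box has {1,2,3,4,5,6} → only 9 remains.
R3C2 = 7: row 3 has {1,2,4,5,6,8,9}; col 2 has {3,4,6,8,9}; box has {2,4,8,9} → only 7 remains.
R3C3 = 3: row 3 has {1,2,4,5,6,7,8,9}; col 3 has {2,4,6,9}; box has {2,4,7,8,9} → only 3 remains.
R5C3 = 7: row 5 has {1,2,4,5,8,9}; col 3 has {2,3,4,6,9}; box has {1,4,6,9} → only 7 remains.
R6C4 = 8: row 6 has {1,6,7,9}; col 4 has {2,3,4,6,9}; box has {4,5,7,9} → only 8 remains.
R1C4 = 7: row 1 has {3,4,9}; col 4 has {2,3,4,6,8,9}; box has {1,2,3,4,5,6,9} → only 7 remains.
R1C6 = 8: row 1 has {3,4,7,9}; col 6 has {5,7,9}; box has {1,2,3,4,5,6,7,9} → only 8 remains.
R4C4 = 1: row 4 has {4,7}; col 4 has {2,3,4,6,7,8,9}; box has {4,5,7,8,9} → only 1 remains.
R7C4 = 5: row 7 has {2,3,6,7,8,9}; col 4 has {1,2,3,4,6,7,8,9}; box has {2,3,6,7,8,9} → only 5 remains.
R7C3 = 1: row 7 has {2,3,5,6,7,8,9}; col 3 has {2,3,4,6,7,9}; box has {2,3,4,6,7,8,9} → only 1 remains.
R7C6 = 4: row 7 has {1,2,3,5,6,7,8,9}; col 6 has {5,7,8,9}; box has {2,3,5,6,7,8,9} → only 4 remains.
R9C2 = 5: row 9 has {2,7,8,9}; col 2 has {3,4,6,7,8,9}; box has {1,2,3,4,6,7,8,9} → only 5 remains.
R9C6 = 1: row 9 has {2,5,7,8,9}; col 6 has {4,5,7,8,9}; box has {2,3,4,5,6,7,8,9} → only 1 remains.
R1C2 = 1: row 1 has {3,4,7,8,9}; col 2 has {3,4,5,6,7,8,9}; box has {2,3,4,7,8,9} → only 1 remains.
R1C3 = 5: row 1 has {1,3,4,7,8,9}; col 3 has {1,2,3,4,6,7,9}; box has {1,2,3,4,7,8,9} → only 5 remains.
R1C7 = 6: row 1 has {1,3,4,5,7,8,9}; col 7 has {2,5,7,8}; box has {3,4,7,8,9} → only 6 remains.
R1C9 = 2: row 1 has {1,3,4,5,6,7,8,9}; col 9 has {1,4,7,8,9}; box has {3,4,6,7,8,9} → only 2 remains.
R2C1 = 6: row 2 has {2,3,4,7,8,9}; col 1 has {1,2,4,7,8,9}; box has {1,2,3,4,5,7,8,9} → only 6 remains.
R2C7 = 1: row 2 has {2,3,4,6,7,8,9}; col 7 has {2,5,6,7,8}; box has {2,3,4,6,7,8,9} → only 1 remains.
R2C8 = 5: row 2 has {1,2,3,4,6,7,8,9}; col 8 has {1,2,3,7,8,9}; box has {1,2,3,4,6,7,8,9} → only 5 remains.
R4C3 = 8: row 4 has {1,4,7}; col 3 has {1,2,3,4,5,6,7,9}; box has {1,4,6,7,9} → only 8 remains.
R4C8 = 6: row 4 has {1,4,7,8}; col 8 has {1,2,3,5,7,8,9}; box has {1,2,7,8} → only 6 remains.
R5C9 = 3: row 5 has {1,2,4,5,7,8,9}; col 9 has {1,2,4,7,8,9}; box has {1,2,6,7,8} → only 3 remains.
R6C2 = 2: row 6 has {1,6,7,8,9}; col 2 has {1,3,4,5,6,7,8,9}; box has {1,4,6,7,8,9} → only 2 remains.
R6C6 = 3: row 6 has {1,2,6,7,8,9}; col 6 has {1,4,5,7,8,9}; box has {1,4,5,7,8,9} → only 3 remains.
R6C7 = 4: row 6 has {1,2,3,6,7,8,9}; col 7 has {1,2,5,6,7,8}; box has {1,2,3,6,7,8} → only 4 remains.
R9C7 = 3: row 9 has {1,2,5,7,8,9}; col 7 has {1,2,4,5,6,7,8}; box has {1,2,5,7,8,9} → only 3 remains.
R9C8 = 4: row 9 has {1,2,3,5,7,8,9}; col 8 has {1,2,3,5,6,7,8,9}; box has {1,2,3,5,7,8,9} → only 4 remains.
R9C9 = 6: row 9 has {1,2,3,4,5,7,8,9}; col 9 has {1,2,3,4,7,8,9}; box has {1,2,3,4,5,7,8,9} → only 6 remains.
R4C6 = 2: row 4 has {1,4,6,7,8}; col 6 has {1,3,4,5,7,8,9}; box has {1,3,4,5,7,8,9} → only 2 remains.
R4C7 = 9: row 4 has {1,2,4,6,7,8}; col 7 has {1,2,3,4,5,6,7,8}; box has {1,2,3,4,6,7,8} → only 9 remains.
R4C9 = 5: row 4 has {1,2,4,6,7,8,9}; col 9 has {1,2,3,4,6,7,8,9}; box has {1,2,3,4,6,7,8,9} → only 5 remains.
R5C6 = 6: row 5 has {1,2,3,4,5,7,8,9}; col 6 has {1,2,3,4,5,7,8,9}; box has {1,2,3,4,5,7,8,9} → only 6 remains.

197456283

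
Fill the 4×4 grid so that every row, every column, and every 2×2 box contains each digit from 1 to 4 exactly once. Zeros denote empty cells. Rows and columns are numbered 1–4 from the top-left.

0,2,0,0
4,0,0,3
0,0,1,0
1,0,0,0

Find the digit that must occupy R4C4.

2

R1C1 = 3 (sole candidate).
R1C3 = 4 (sole candidate).
R1C4 = 1 (sole candidate).
R2C2 = 1 (sole candidate).
R2C3 = 2 (sole candidate).
R3C1 = 2 (sole candidate).
R3C4 = 4 (sole candidate).
R4C3 = 3 (sole candidate).
R4C4 = 2: row 4 has {1,3}; col 4 has {1,3,4}; box has {1,3,4} → only 2 remains.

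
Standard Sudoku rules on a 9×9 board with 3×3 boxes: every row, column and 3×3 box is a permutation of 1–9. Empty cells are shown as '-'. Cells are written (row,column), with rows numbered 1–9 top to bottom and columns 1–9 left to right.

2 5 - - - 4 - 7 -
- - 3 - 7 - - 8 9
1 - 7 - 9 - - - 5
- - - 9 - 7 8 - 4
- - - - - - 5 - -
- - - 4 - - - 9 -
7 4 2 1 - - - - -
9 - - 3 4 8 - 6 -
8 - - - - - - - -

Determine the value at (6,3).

8

(2,2) = 6 (sole candidate).
(3,2) = 8 (sole candidate).
(8,2) = 1 (sole candidate).
(8,3) = 5 (sole candidate).
(9,2) = 3 (sole candidate).
(9,3) = 6 (sole candidate).
(1,3) = 9 (sole candidate).
(2,1) = 4 (sole candidate).
(4,2) = 2 (sole candidate).
(4,3) = 1 (sole candidate).
(4,8) = 3 (sole candidate).
(6,2) = 7 (sole candidate).
(6,3) = 8: row 6 has {4,7,9}; col 3 has {1,2,3,5,6,7,9}; box has {1,2,7} → only 8 remains.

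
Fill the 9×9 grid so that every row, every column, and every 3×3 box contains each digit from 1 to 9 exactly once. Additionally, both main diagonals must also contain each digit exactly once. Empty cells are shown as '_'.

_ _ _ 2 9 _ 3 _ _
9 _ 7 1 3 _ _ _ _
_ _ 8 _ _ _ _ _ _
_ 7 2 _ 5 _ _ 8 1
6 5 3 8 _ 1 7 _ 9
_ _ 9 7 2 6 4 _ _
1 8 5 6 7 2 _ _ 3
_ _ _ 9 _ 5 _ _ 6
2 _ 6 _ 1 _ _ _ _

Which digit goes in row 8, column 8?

1

row 4, column 1 = 4: row 4 has {1,2,5,7,8}; col 1 has {1,2,6,9}; box has {2,3,5,6,7,9} → only 4 remains.
row 4, column 4 = 3: row 4 has {1,2,4,5,7,8}; col 4 has {1,2,6,7,8,9}; box has {1,2,5,6,7,8}; main diagonal has {6,8} → only 3 remains.
row 4, column 6 = 9: row 4 has {1,2,3,4,5,7,8}; col 6 has {1,2,5,6}; box has {1,2,3,5,6,7,8}; anti-diagonal has {2,5,7} → only 9 remains.
row 4, column 7 = 6: row 4 has {1,2,3,4,5,7,8,9}; col 7 has {3,4,7}; box has {1,4,7,8,9} → only 6 remains.
row 5, column 5 = 4: row 5 has {1,3,5,6,7,8,9}; col 5 has {1,2,3,5,7,9}; box has {1,2,3,5,6,7,8,9}; main diagonal has {3,6,8}; anti-diagonal has {2,5,7,9} → only 4 remains.
row 5, column 8 = 2: row 5 has {1,3,4,5,6,7,8,9}; col 8 has {8}; box has {1,4,6,7,8,9} → only 2 remains.
row 6, column 1 = 8: row 6 has {2,4,6,7,9}; col 1 has {1,2,4,6,9}; box has {2,3,4,5,6,7,9} → only 8 remains.
row 6, column 2 = 1: row 6 has {2,4,6,7,8,9}; col 2 has {5,7,8}; box has {2,3,4,5,6,7,8,9} → only 1 remains.
row 6, column 9 = 5: row 6 has {1,2,4,6,7,8,9}; col 9 has {1,3,6,9}; box has {1,2,4,6,7,8,9} → only 5 remains.
row 7, column 7 = 9: row 7 has {1,2,3,5,6,7,8}; col 7 has {3,4,6,7}; box has {3,6}; main diagonal has {3,4,6,8} → only 9 remains.
row 7, column 8 = 4: row 7 has {1,2,3,5,6,7,8,9}; col 8 has {2,8}; box has {3,6,9} → only 4 remains.
row 8, column 2 = 3: row 8 has {5,6,9}; col 2 has {1,5,7,8}; box has {1,2,5,6,8}; anti-diagonal has {2,4,5,7,9} → only 3 remains.
row 8, column 3 = 4: row 8 has {3,5,6,9}; col 3 has {2,3,5,6,7,8,9}; box has {1,2,3,5,6,8} → only 4 remains.
row 8, column 5 = 8: row 8 has {3,4,5,6,9}; col 5 has {1,2,3,4,5,7,9}; box has {1,2,5,6,7,9} → only 8 remains.
row 9, column 2 = 9: row 9 has {1,2,6}; col 2 has {1,3,5,7,8}; box has {1,2,3,4,5,6,8} → only 9 remains.
row 9, column 4 = 4: row 9 has {1,2,6,9}; col 4 has {1,2,3,6,7,8,9}; box has {1,2,5,6,7,8,9} → only 4 remains.
row 9, column 6 = 3: row 9 has {1,2,4,6,9}; col 6 has {1,2,5,6,9}; box has {1,2,4,5,6,7,8,9} → only 3 remains.
row 9, column 9 = 7: row 9 has {1,2,3,4,6,9}; col 9 has {1,3,5,6,9}; box has {3,4,6,9}; main diagonal has {3,4,6,8,9} → only 7 remains.
row 1, column 1 = 5: row 1 has {2,3,9}; col 1 has {1,2,4,6,8,9}; box has {7,8,9}; main diagonal has {3,4,6,7,8,9} → only 5 remains.
row 1, column 3 = 1: row 1 has {2,3,5,9}; col 3 has {2,3,4,5,6,7,8,9}; box has {5,7,8,9} → only 1 remains.
row 1, column 9 = 8: row 1 has {1,2,3,5,9}; col 9 has {1,3,5,6,7,9}; box has {3}; anti-diagonal has {2,3,4,5,7,9} → only 8 remains.
row 2, column 2 = 2: row 2 has {1,3,7,9}; col 2 has {1,3,5,7,8,9}; box has {1,5,7,8,9}; main diagonal has {3,4,5,6,7,8,9} → only 2 remains.
row 2, column 7 = 5: row 2 has {1,2,3,7,9}; col 7 has {3,4,6,7,9}; box has {3,8} → only 5 remains.
row 2, column 8 = 6: row 2 has {1,2,3,5,7,9}; col 8 has {2,4,8}; box has {3,5,8}; anti-diagonal has {2,3,4,5,7,8,9} → only 6 remains.
row 2, column 9 = 4: row 2 has {1,2,3,5,6,7,9}; col 9 has {1,3,5,6,7,8,9}; box has {3,5,6,8} → only 4 remains.
row 3, column 1 = 3: row 3 has {8}; col 1 has {1,2,4,5,6,8,9}; box has {1,2,5,7,8,9} → only 3 remains.
row 3, column 4 = 5: row 3 has {3,8}; col 4 has {1,2,3,4,6,7,8,9}; box has {1,2,3,9} → only 5 remains.
row 3, column 5 = 6: row 3 has {3,5,8}; col 5 has {1,2,3,4,5,7,8,9}; box has {1,2,3,5,9} → only 6 remains.
row 3, column 7 = 1: row 3 has {3,5,6,8}; col 7 has {3,4,5,6,7,9}; box has {3,4,5,6,8}; anti-diagonal has {2,3,4,5,6,7,8,9} → only 1 remains.
row 3, column 9 = 2: row 3 has {1,3,5,6,8}; col 9 has {1,3,4,5,6,7,8,9}; box has {1,3,4,5,6,8} → only 2 remains.
row 6, column 8 = 3: row 6 has {1,2,4,5,6,7,8,9}; col 8 has {2,4,6,8}; box has {1,2,4,5,6,7,8,9} → only 3 remains.
row 8, column 1 = 7: row 8 has {3,4,5,6,8,9}; col 1 has {1,2,3,4,5,6,8,9}; box has {1,2,3,4,5,6,8,9} → only 7 remains.
row 8, column 7 = 2: row 8 has {3,4,5,6,7,8,9}; col 7 has {1,3,4,5,6,7,9}; box has {3,4,6,7,9} → only 2 remains.
row 8, column 8 = 1: row 8 has {2,3,4,5,6,7,8,9}; col 8 has {2,3,4,6,8}; box has {2,3,4,6,7,9}; main diagonal has {2,3,4,5,6,7,8,9} → only 1 remains.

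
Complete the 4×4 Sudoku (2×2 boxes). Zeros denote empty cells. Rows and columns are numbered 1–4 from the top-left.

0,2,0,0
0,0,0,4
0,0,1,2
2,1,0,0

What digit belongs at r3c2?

4

r1c3 = 3 (sole candidate).
r1c4 = 1 (sole candidate).
r2c2 = 3 (sole candidate).
r2c3 = 2 (sole candidate).
r3c2 = 4: row 3 has {1,2}; col 2 has {1,2,3}; box has {1,2} → only 4 remains.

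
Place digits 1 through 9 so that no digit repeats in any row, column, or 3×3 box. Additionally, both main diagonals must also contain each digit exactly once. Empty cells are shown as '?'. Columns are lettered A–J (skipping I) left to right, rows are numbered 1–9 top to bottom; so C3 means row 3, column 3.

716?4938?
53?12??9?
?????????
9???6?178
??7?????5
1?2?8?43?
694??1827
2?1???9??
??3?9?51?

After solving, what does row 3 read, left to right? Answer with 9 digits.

429837651

D1 = 5 (sole candidate).
J1 = 2 (sole candidate).
C2 = 8 (sole candidate).
A3 = 4: row 3 has {}; col 1 has {1,2,5,6,7,9}; box has {1,3,5,6,7,8} → only 4 remains.
B3 = 2: row 3 has {4}; col 2 has {1,3,9}; box has {1,3,4,5,6,7,8} → only 2 remains.
C3 = 9: row 3 has {2,4}; col 3 has {1,2,3,4,6,7,8}; box has {1,2,3,4,5,6,7,8}; main diagonal has {3,7,8} → only 9 remains.
C4 = 5 (sole candidate).
F4 = 3 (sole candidate).
E5 = 1 (sole candidate).
H5 = 6 (sole candidate).
B6 = 6 (sole candidate).
D6 = 7 (sole candidate).
F6 = 5 (sole candidate).
J6 = 9 (sole candidate).
D7 = 3 (sole candidate).
E7 = 5 (sole candidate).
E8 = 7 (sole candidate).
H8 = 4 (sole candidate).
A9 = 8 (sole candidate).
B9 = 7 (sole candidate).
J9 = 6 (sole candidate).
J2 = 4 (sole candidate).
E3 = 3: row 3 has {2,4,9}; col 5 has {1,2,4,5,6,7,8,9}; box has {1,2,4,5,9} → only 3 remains.
G3 = 6: row 3 has {2,3,4,9}; col 7 has {1,3,4,5,8,9}; box has {2,3,4,8,9}; anti-diagonal has {1,2,3,4,7,8,9} → only 6 remains.
H3 = 5: row 3 has {2,3,4,6,9}; col 8 has {1,2,3,4,6,7,8,9}; box has {2,3,4,6,8,9} → only 5 remains.
J3 = 1: row 3 has {2,3,4,5,6,9}; col 9 has {2,4,5,6,7,8,9}; box has {2,3,4,5,6,8,9} → only 1 remains.
B4 = 4 (sole candidate).
D4 = 2 (sole candidate).
A5 = 3 (sole candidate).
B5 = 8 (sole candidate).
F5 = 4 (sole candidate).
G5 = 2 (sole candidate).
B8 = 5 (sole candidate).
J8 = 3 (sole candidate).
D9 = 4 (sole candidate).
F9 = 2 (sole candidate).
G2 = 7 (sole candidate).
D3 = 8: row 3 has {1,2,3,4,5,6,9}; col 4 has {1,2,3,4,5,7}; box has {1,2,3,4,5,9} → only 8 remains.
F3 = 7: row 3 has {1,2,3,4,5,6,8,9}; col 6 has {1,2,3,4,5,9}; box has {1,2,3,4,5,8,9} → only 7 remains.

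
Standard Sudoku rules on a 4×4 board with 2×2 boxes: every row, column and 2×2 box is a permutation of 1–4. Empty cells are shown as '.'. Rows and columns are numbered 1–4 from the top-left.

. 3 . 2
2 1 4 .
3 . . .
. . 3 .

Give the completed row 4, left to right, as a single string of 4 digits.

r1c1 = 4 (sole candidate).
r1c3 = 1 (sole candidate).
r2c4 = 3 (sole candidate).
r3c3 = 2 (sole candidate).
r4c1 = 1: row 4 has {3}; col 1 has {2,3,4}; box has {3} → only 1 remains.
r4c4 = 4: row 4 has {1,3}; col 4 has {2,3}; box has {2,3} → only 4 remains.
r3c2 = 4 (sole candidate).
r3c4 = 1 (sole candidate).
r4c2 = 2: row 4 has {1,3,4}; col 2 has {1,3,4}; box has {1,3,4} → only 2 remains.

1234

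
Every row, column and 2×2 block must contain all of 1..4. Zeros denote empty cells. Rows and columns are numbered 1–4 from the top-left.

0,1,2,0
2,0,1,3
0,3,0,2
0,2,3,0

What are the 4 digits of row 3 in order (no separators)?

1342

row 1, column 4 = 4 (sole candidate).
row 2, column 2 = 4 (sole candidate).
row 3, column 3 = 4: row 3 has {2,3}; col 3 has {1,2,3}; box has {2,3} → only 4 remains.
row 4, column 4 = 1 (sole candidate).
row 1, column 1 = 3 (sole candidate).
row 3, column 1 = 1: row 3 has {2,3,4}; col 1 has {2,3}; box has {2,3} → only 1 remains.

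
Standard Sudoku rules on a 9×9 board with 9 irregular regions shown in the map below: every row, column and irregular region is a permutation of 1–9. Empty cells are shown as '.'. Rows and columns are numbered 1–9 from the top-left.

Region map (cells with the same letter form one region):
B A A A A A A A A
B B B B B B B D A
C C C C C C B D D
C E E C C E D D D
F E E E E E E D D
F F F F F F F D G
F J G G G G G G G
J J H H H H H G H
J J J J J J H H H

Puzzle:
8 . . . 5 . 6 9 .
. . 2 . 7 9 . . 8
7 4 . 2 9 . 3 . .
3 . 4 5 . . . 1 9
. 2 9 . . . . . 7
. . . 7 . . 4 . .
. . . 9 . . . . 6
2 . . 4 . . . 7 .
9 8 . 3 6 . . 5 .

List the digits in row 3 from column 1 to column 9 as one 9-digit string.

R1C4 = 1: row 1 has {5,6,8,9}; col 4 has {2,3,4,5,7,9}; region has {5,6,8,9} → only 1 remains.
R2C4 = 6: row 2 has {2,7,8,9}; col 4 has {1,2,3,4,5,7,9}; region has {2,3,7,8,9} → only 6 remains.
R3C9 = 5: row 3 has {2,3,4,7,9}; col 9 has {6,7,8,9}; region has {1,7,9} → only 5 remains.
R4C5 = 8: row 4 has {1,3,4,5,9}; col 5 has {5,6,7,9}; region has {2,3,4,5,7,9} → only 8 remains.
R4C7 = 2: row 4 has {1,3,4,5,8,9}; col 7 has {3,4,6}; region has {1,5,7,9} → only 2 remains.
R5C4 = 8: row 5 has {2,7,9}; col 4 has {1,2,3,4,5,6,7,9}; region has {2,4,9} → only 8 remains.
R2C8 = 3: in row 2, 3 can only go here (every other open cell in that row sees a 3).
R2C1 = 4: in row 2, 4 can only go here (every other open cell in that row sees a 4).
R3C8 = 8: in row 3, 8 can only go here (every other open cell in that row sees an 8).
R6C8 = 6: row 6 has {4,7}; col 8 has {1,3,5,7,8,9}; region has {1,2,3,5,7,8,9} → only 6 remains.
R5C8 = 4: row 5 has {2,7,8,9}; col 8 has {1,3,5,6,7,8,9}; region has {1,2,3,5,6,7,8,9} → only 4 remains.
R7C8 = 2: row 7 has {6,9}; col 8 has {1,3,4,5,6,7,8,9}; region has {6,7,9} → only 2 remains.
R6C2 = 9: in row 6, 9 can only go here (every other open cell in that row sees a 9).
R7C2 = 7: in row 7, 7 can only go here (every other open cell in that row sees a 7).
R1C2 = 3: row 1 has {1,5,6,8,9}; col 2 has {2,4,7,8,9}; region has {1,5,6,8,9} → only 3 remains.
R1C3 = 7: row 1 has {1,3,5,6,8,9}; col 3 has {2,4,9}; region has {1,3,5,6,8,9} → only 7 remains.
R4C2 = 6: row 4 has {1,2,3,4,5,8,9}; col 2 has {2,3,4,7,8,9}; region has {2,4,8,9} → only 6 remains.
R4C6 = 7: row 4 has {1,2,3,4,5,6,8,9}; col 6 has {9}; region has {2,4,6,8,9} → only 7 remains.
R9C3 = 1: row 9 has {3,5,6,8,9}; col 3 has {2,4,7,9}; region has {2,3,6,7,8,9} → only 1 remains.
R9C6 = 4: row 9 has {1,3,5,6,8,9}; col 6 has {7,9}; region has {1,2,3,6,7,8,9} → only 4 remains.
R9C7 = 7: row 9 has {1,3,4,5,6,8,9}; col 7 has {2,3,4,6}; region has {4,5} → only 7 remains.
R9C9 = 2: row 9 has {1,3,4,5,6,7,8,9}; col 9 has {5,6,7,8,9}; region has {4,5,7} → only 2 remains.
R1C6 = 2: row 1 has {1,3,5,6,7,8,9}; col 6 has {4,7,9}; region has {1,3,5,6,7,8,9} → only 2 remains.
R1C9 = 4: row 1 has {1,2,3,5,6,7,8,9}; col 9 has {2,5,6,7,8,9}; region has {1,2,3,5,6,7,8,9} → only 4 remains.
R3C3 = 6: row 3 has {2,3,4,5,7,8,9}; col 3 has {1,2,4,7,9}; region has {2,3,4,5,7,8,9} → only 6 remains.
R3C6 = 1: row 3 has {2,3,4,5,6,7,8,9}; col 6 has {2,4,7,9}; region has {2,3,4,5,6,7,8,9} → only 1 remains.

746291385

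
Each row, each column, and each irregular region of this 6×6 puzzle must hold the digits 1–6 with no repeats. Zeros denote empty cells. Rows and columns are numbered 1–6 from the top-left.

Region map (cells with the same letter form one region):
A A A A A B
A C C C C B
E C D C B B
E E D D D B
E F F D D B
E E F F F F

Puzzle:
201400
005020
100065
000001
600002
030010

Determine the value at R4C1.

R1C6 = 3 (sole candidate).
R2C1 = 3 (sole candidate).
R2C6 = 4 (sole candidate).
R3C2 = 4 (sole candidate).
R3C4 = 3 (sole candidate).
R5C2 = 5 (sole candidate).
R5C4 = 1 (sole candidate).
R6C6 = 6 (sole candidate).
R1C2 = 6 (sole candidate).
R1C5 = 5 (sole candidate).
R2C2 = 1 (sole candidate).
R2C4 = 6 (sole candidate).
R3C3 = 2 (sole candidate).
R4C2 = 2 (sole candidate).
R4C4 = 5 (sole candidate).
R6C3 = 4 (sole candidate).
R6C4 = 2 (sole candidate).
R4C1 = 4: row 4 has {1,2,5}; col 1 has {1,2,3,6}; region has {1,2,3,6} → only 4 remains.

4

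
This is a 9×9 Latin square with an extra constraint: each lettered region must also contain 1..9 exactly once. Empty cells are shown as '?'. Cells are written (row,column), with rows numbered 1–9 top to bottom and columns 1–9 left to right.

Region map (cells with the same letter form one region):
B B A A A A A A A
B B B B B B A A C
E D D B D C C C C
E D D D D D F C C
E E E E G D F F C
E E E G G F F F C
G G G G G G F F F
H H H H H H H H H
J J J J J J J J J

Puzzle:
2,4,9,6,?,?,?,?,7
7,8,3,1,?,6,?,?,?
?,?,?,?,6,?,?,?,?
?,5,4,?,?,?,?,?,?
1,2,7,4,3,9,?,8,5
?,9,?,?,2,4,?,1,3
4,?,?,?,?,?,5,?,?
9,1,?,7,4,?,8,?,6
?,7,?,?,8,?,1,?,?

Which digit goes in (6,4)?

5

(1,7) = 3: row 1 has {2,4,6,7,9}; col 7 has {1,5,8}; region has {6,7,9} → only 3 remains.
(1,8) = 5: row 1 has {2,3,4,6,7,9}; col 8 has {1,8}; region has {3,6,7,9} → only 5 remains.
(3,2) = 3: row 3 has {6}; col 2 has {1,2,4,5,7,8,9}; region has {4,5,6,9} → only 3 remains.
(5,7) = 6: row 5 has {1,2,3,4,5,7,8,9}; col 7 has {1,3,5,8}; region has {1,4,5,8} → only 6 remains.
(6,7) = 7: row 6 has {1,2,3,4,9}; col 7 has {1,3,5,6,8}; region has {1,4,5,6,8} → only 7 remains.
(7,2) = 6: row 7 has {4,5}; col 2 has {1,2,3,4,5,7,8,9}; region has {2,3,4} → only 6 remains.
(1,5) = 1: row 1 has {2,3,4,5,6,7,9}; col 5 has {2,3,4,6,8}; region has {3,5,6,7,9} → only 1 remains.
(1,6) = 8: row 1 has {1,2,3,4,5,6,7,9}; col 6 has {4,6,9}; region has {1,3,5,6,7,9} → only 8 remains.
(4,5) = 7: row 4 has {4,5}; col 5 has {1,2,3,4,6,8}; region has {3,4,5,6,9} → only 7 remains.
(7,5) = 9: row 7 has {4,5,6}; col 5 has {1,2,3,4,6,7,8}; region has {2,3,4,6} → only 9 remains.
(7,9) = 2: row 7 has {4,5,6,9}; col 9 has {3,5,6,7}; region has {1,4,5,6,7,8} → only 2 remains.
(2,5) = 5: row 2 has {1,3,6,7,8}; col 5 has {1,2,3,4,6,7,8,9}; region has {1,2,3,4,6,7,8} → only 5 remains.
(3,4) = 9: row 3 has {3,6}; col 4 has {1,4,6,7}; region has {1,2,3,4,5,6,7,8} → only 9 remains.
(4,7) = 9: row 4 has {4,5,7}; col 7 has {1,3,5,6,7,8}; region has {1,2,4,5,6,7,8} → only 9 remains.
(7,4) = 8: row 7 has {2,4,5,6,9}; col 4 has {1,4,6,7,9}; region has {2,3,4,6,9} → only 8 remains.
(7,8) = 3: row 7 has {2,4,5,6,8,9}; col 8 has {1,5,8}; region has {1,2,4,5,6,7,8,9} → only 3 remains.
(8,8) = 2: row 8 has {1,4,6,7,8,9}; col 8 has {1,3,5,8}; region has {1,4,6,7,8,9} → only 2 remains.
(2,8) = 4: row 2 has {1,3,5,6,7,8}; col 8 has {1,2,3,5,8}; region has {1,3,5,6,7,8,9} → only 4 remains.
(2,9) = 9: row 2 has {1,3,4,5,6,7,8}; col 9 has {2,3,5,6,7}; region has {3,5} → only 9 remains.
(3,8) = 7: row 3 has {3,6,9}; col 8 has {1,2,3,4,5,8}; region has {3,5,9} → only 7 remains.
(4,4) = 2: row 4 has {4,5,7,9}; col 4 has {1,4,6,7,8,9}; region has {3,4,5,6,7,9} → only 2 remains.
(4,6) = 1: row 4 has {2,4,5,7,9}; col 6 has {4,6,8,9}; region has {2,3,4,5,6,7,9} → only 1 remains.
(4,8) = 6: row 4 has {1,2,4,5,7,9}; col 8 has {1,2,3,4,5,7,8}; region has {3,5,7,9} → only 6 remains.
(4,9) = 8: row 4 has {1,2,4,5,6,7,9}; col 9 has {2,3,5,6,7,9}; region has {3,5,6,7,9} → only 8 remains.
(6,4) = 5: row 6 has {1,2,3,4,7,9}; col 4 has {1,2,4,6,7,8,9}; region has {2,3,4,6,8,9} → only 5 remains.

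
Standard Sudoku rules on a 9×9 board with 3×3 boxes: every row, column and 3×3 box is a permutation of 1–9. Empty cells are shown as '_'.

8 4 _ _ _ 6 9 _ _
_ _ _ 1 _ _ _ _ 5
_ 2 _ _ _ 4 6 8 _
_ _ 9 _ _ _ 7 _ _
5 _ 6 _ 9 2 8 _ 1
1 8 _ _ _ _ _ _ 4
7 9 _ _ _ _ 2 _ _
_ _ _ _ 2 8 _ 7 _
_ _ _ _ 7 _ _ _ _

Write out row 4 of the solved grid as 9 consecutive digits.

r4c2 = 3: row 4 has {7,9}; col 2 has {2,4,8,9}; box has {1,5,6,8,9} → only 3 remains.
r5c2 = 7: row 5 has {1,2,5,6,8,9}; col 2 has {2,3,4,8,9}; box has {1,3,5,6,8,9} → only 7 remains.
r5c8 = 3: row 5 has {1,2,5,6,7,8,9}; col 8 has {7,8}; box has {1,4,7,8} → only 3 remains.
r6c3 = 2: row 6 has {1,4,8}; col 3 has {6,9}; box has {1,3,5,6,7,8,9} → only 2 remains.
r6c7 = 5: row 6 has {1,2,4,8}; col 7 has {2,6,7,8,9}; box has {1,3,4,7,8} → only 5 remains.
r2c2 = 6: row 2 has {1,5}; col 2 has {2,3,4,7,8,9}; box has {2,4,8} → only 6 remains.
r4c1 = 4: row 4 has {3,7,9}; col 1 has {1,5,7,8}; box has {1,2,3,5,6,7,8,9} → only 4 remains.
r5c4 = 4: row 5 has {1,2,3,5,6,7,8,9}; col 4 has {1}; box has {2,9} → only 4 remains.
r2c8 = 2: in row 2, 2 can only go here (every other open cell in that row sees a 2).
r2c5 = 8: in row 2, 8 can only go here (every other open cell in that row sees an 8).
r1c8 = 1: row 1 has {4,6,8,9}; col 8 has {2,3,7,8}; box has {2,5,6,8,9} → only 1 remains.
r4c8 = 6: row 4 has {3,4,7,9}; col 8 has {1,2,3,7,8}; box has {1,3,4,5,7,8} → only 6 remains.
r4c9 = 2: row 4 has {3,4,6,7,9}; col 9 has {1,4,5}; box has {1,3,4,5,6,7,8} → only 2 remains.
r6c8 = 9: row 6 has {1,2,4,5,8}; col 8 has {1,2,3,6,7,8}; box has {1,2,3,4,5,6,7,8} → only 9 remains.
r1c4 = 2: in row 1, 2 can only go here (every other open cell in that row sees a 2).
r2c7 = 4: in row 2, 4 can only go here (every other open cell in that row sees a 4).
r3c3 = 1: in row 3, 1 can only go here (every other open cell in that row sees a 1).
r4c4 = 8: in row 4, 8 can only go here (every other open cell in that row sees an 8).
r8c3 = 4: in row 8, 4 can only go here (every other open cell in that row sees a 4).
r9c1 = 2: in row 9, 2 can only go here (every other open cell in that row sees a 2).
r9c8 = 4: in row 9, 4 can only go here (every other open cell in that row sees a 4).
r7c8 = 5: row 7 has {2,7,9}; col 8 has {1,2,3,4,6,7,8,9}; box has {2,4,7} → only 5 remains.
r7c5 = 4: in row 7, 4 can only go here (every other open cell in that row sees a 4).
r7c6 = 1: in row 7, 1 can only go here (every other open cell in that row sees a 1).
r4c6 = 5: row 4 has {2,3,4,6,7,8,9}; col 6 has {1,2,4,6,8}; box has {2,4,8,9} → only 5 remains.
r4c5 = 1: row 4 has {2,3,4,5,6,7,8,9}; col 5 has {2,4,7,8,9}; box has {2,4,5,8,9} → only 1 remains.

439815762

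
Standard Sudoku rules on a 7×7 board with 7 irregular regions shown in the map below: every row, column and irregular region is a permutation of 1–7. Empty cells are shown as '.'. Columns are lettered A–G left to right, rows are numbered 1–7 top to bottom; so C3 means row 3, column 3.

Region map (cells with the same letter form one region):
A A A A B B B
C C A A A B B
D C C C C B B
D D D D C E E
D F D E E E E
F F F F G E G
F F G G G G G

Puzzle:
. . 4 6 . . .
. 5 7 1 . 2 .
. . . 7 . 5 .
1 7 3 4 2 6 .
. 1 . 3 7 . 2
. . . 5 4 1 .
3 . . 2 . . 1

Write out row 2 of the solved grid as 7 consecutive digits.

E2 = 3: row 2 has {1,2,5,7}; col 5 has {2,4,7}; region has {1,4,6,7} → only 3 remains.
G4 = 5 (sole candidate).
F5 = 4 (sole candidate).
F7 = 7 (sole candidate).
B1 = 2 (sole candidate).
E1 = 1 (sole candidate).
F1 = 3 (sole candidate).
G1 = 7 (sole candidate).
E3 = 6 (sole candidate).
G3 = 4 (sole candidate).
B6 = 6 (sole candidate).
C6 = 2 (sole candidate).
G6 = 3 (sole candidate).
B7 = 4 (sole candidate).
E7 = 5 (sole candidate).
A1 = 5 (sole candidate).
A2 = 4: row 2 has {1,2,3,5,7}; col 1 has {1,3,5}; region has {2,5,6,7} → only 4 remains.
G2 = 6: row 2 has {1,2,3,4,5,7}; col 7 has {1,2,3,4,5,7}; region has {1,2,3,4,5,7} → only 6 remains.

4571326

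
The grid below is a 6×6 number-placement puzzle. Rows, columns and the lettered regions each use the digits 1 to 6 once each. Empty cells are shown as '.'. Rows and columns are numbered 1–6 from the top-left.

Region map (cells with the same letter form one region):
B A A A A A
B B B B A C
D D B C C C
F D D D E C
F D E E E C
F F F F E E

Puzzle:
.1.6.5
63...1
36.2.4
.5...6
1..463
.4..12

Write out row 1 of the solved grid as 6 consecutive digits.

row 2, column 4 = 5: row 2 has {1,3,6}; col 4 has {2,4,6}; region has {3,6} → only 5 remains.
row 3, column 3 = 1: row 3 has {2,3,4,6}; col 3 has {}; region has {3,5,6} → only 1 remains.
row 3, column 5 = 5: row 3 has {1,2,3,4,6}; col 5 has {1,6}; region has {1,2,3,4,6} → only 5 remains.
row 4, column 1 = 2: row 4 has {5,6}; col 1 has {1,3,6}; region has {1,4} → only 2 remains.
row 4, column 3 = 4: row 4 has {2,5,6}; col 3 has {1}; region has {3,5,6} → only 4 remains.
row 4, column 4 = 1: row 4 has {2,4,5,6}; col 4 has {2,4,5,6}; region has {3,4,5,6} → only 1 remains.
row 4, column 5 = 3: row 4 has {1,2,4,5,6}; col 5 has {1,5,6}; region has {1,2,4,6} → only 3 remains.
row 5, column 2 = 2: row 5 has {1,3,4,6}; col 2 has {1,3,4,5,6}; region has {1,3,4,5,6} → only 2 remains.
row 5, column 3 = 5: row 5 has {1,2,3,4,6}; col 3 has {1,4}; region has {1,2,3,4,6} → only 5 remains.
row 6, column 1 = 5: row 6 has {1,2,4}; col 1 has {1,2,3,6}; region has {1,2,4} → only 5 remains.
row 6, column 4 = 3: row 6 has {1,2,4,5}; col 4 has {1,2,4,5,6}; region has {1,2,4,5} → only 3 remains.
row 1, column 1 = 4: row 1 has {1,5,6}; col 1 has {1,2,3,5,6}; region has {1,3,5,6} → only 4 remains.
row 1, column 5 = 2: row 1 has {1,4,5,6}; col 5 has {1,3,5,6}; region has {1,5,6} → only 2 remains.
row 2, column 3 = 2: row 2 has {1,3,5,6}; col 3 has {1,4,5}; region has {1,3,4,5,6} → only 2 remains.
row 2, column 5 = 4: row 2 has {1,2,3,5,6}; col 5 has {1,2,3,5,6}; region has {1,2,5,6} → only 4 remains.
row 6, column 3 = 6: row 6 has {1,2,3,4,5}; col 3 has {1,2,4,5}; region has {1,2,3,4,5} → only 6 remains.
row 1, column 3 = 3: row 1 has {1,2,4,5,6}; col 3 has {1,2,4,5,6}; region has {1,2,4,5,6} → only 3 remains.

413625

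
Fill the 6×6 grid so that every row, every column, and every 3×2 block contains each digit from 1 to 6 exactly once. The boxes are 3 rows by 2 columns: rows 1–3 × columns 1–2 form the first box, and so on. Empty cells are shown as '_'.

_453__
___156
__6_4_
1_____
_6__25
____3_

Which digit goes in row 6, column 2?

5

row 1, column 5 = 1: row 1 has {3,4,5}; col 5 has {2,3,4,5}; box has {4,5,6} → only 1 remains.
row 1, column 6 = 2: row 1 has {1,3,4,5}; col 6 has {5,6}; box has {1,4,5,6} → only 2 remains.
row 3, column 4 = 2: row 3 has {4,6}; col 4 has {1,3}; box has {1,3,5,6} → only 2 remains.
row 3, column 6 = 3: row 3 has {2,4,6}; col 6 has {2,5,6}; box has {1,2,4,5,6} → only 3 remains.
row 4, column 5 = 6: row 4 has {1}; col 5 has {1,2,3,4,5}; box has {2,3,5} → only 6 remains.
row 4, column 6 = 4: row 4 has {1,6}; col 6 has {2,3,5,6}; box has {2,3,5,6} → only 4 remains.
row 5, column 4 = 4: row 5 has {2,5,6}; col 4 has {1,2,3}; box has {} → only 4 remains.
row 6, column 6 = 1: row 6 has {3}; col 6 has {2,3,4,5,6}; box has {2,3,4,5,6} → only 1 remains.
row 1, column 1 = 6: row 1 has {1,2,3,4,5}; col 1 has {1}; box has {4} → only 6 remains.
row 2, column 3 = 4: row 2 has {1,5,6}; col 3 has {5,6}; box has {1,2,3,5,6} → only 4 remains.
row 3, column 1 = 5: row 3 has {2,3,4,6}; col 1 has {1,6}; box has {4,6} → only 5 remains.
row 3, column 2 = 1: row 3 has {2,3,4,5,6}; col 2 has {4,6}; box has {4,5,6} → only 1 remains.
row 4, column 4 = 5: row 4 has {1,4,6}; col 4 has {1,2,3,4}; box has {4} → only 5 remains.
row 5, column 1 = 3: row 5 has {2,4,5,6}; col 1 has {1,5,6}; box has {1,6} → only 3 remains.
row 5, column 3 = 1: row 5 has {2,3,4,5,6}; col 3 has {4,5,6}; box has {4,5} → only 1 remains.
row 6, column 3 = 2: row 6 has {1,3}; col 3 has {1,4,5,6}; box has {1,4,5} → only 2 remains.
row 6, column 4 = 6: row 6 has {1,2,3}; col 4 has {1,2,3,4,5}; box has {1,2,4,5} → only 6 remains.
row 2, column 1 = 2: row 2 has {1,4,5,6}; col 1 has {1,3,5,6}; box has {1,4,5,6} → only 2 remains.
row 2, column 2 = 3: row 2 has {1,2,4,5,6}; col 2 has {1,4,6}; box has {1,2,4,5,6} → only 3 remains.
row 4, column 2 = 2: row 4 has {1,4,5,6}; col 2 has {1,3,4,6}; box has {1,3,6} → only 2 remains.
row 4, column 3 = 3: row 4 has {1,2,4,5,6}; col 3 has {1,2,4,5,6}; box has {1,2,4,5,6} → only 3 remains.
row 6, column 1 = 4: row 6 has {1,2,3,6}; col 1 has {1,2,3,5,6}; box has {1,2,3,6} → only 4 remains.
row 6, column 2 = 5: row 6 has {1,2,3,4,6}; col 2 has {1,2,3,4,6}; box has {1,2,3,4,6} → only 5 remains.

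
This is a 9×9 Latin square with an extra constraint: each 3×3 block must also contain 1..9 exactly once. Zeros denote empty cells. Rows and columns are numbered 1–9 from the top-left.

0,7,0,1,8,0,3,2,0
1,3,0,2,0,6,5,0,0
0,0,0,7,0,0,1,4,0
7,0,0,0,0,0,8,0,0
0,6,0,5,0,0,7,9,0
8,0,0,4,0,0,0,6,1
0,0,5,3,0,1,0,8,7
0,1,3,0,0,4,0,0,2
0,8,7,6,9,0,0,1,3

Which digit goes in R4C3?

1

R2C5 = 4: row 2 has {1,2,3,5,6}; col 5 has {8,9}; box has {1,2,6,7,8} → only 4 remains.
R2C8 = 7: row 2 has {1,2,3,4,5,6}; col 8 has {1,2,4,6,8,9}; box has {1,2,3,4,5} → only 7 remains.
R4C4 = 9: row 4 has {7,8}; col 4 has {1,2,3,4,5,6,7}; box has {4,5} → only 9 remains.
R5C9 = 4: row 5 has {5,6,7,9}; col 9 has {1,2,3,7}; box has {1,6,7,8,9} → only 4 remains.
R6C7 = 2: row 6 has {1,4,6,8}; col 7 has {1,3,5,7,8}; box has {1,4,6,7,8,9} → only 2 remains.
R7C5 = 2: row 7 has {1,3,5,7,8}; col 5 has {4,8,9}; box has {1,3,4,6,9} → only 2 remains.
R8C4 = 8: row 8 has {1,2,3,4}; col 4 has {1,2,3,4,5,6,7,9}; box has {1,2,3,4,6,9} → only 8 remains.
R8C8 = 5: row 8 has {1,2,3,4,8}; col 8 has {1,2,4,6,7,8,9}; box has {1,2,3,7,8} → only 5 remains.
R9C6 = 5: row 9 has {1,3,6,7,8,9}; col 6 has {1,4,6}; box has {1,2,3,4,6,8,9} → only 5 remains.
R9C7 = 4: row 9 has {1,3,5,6,7,8,9}; col 7 has {1,2,3,5,7,8}; box has {1,2,3,5,7,8} → only 4 remains.
R1C6 = 9: row 1 has {1,2,3,7,8}; col 6 has {1,4,5,6}; box has {1,2,4,6,7,8} → only 9 remains.
R1C9 = 6: row 1 has {1,2,3,7,8,9}; col 9 has {1,2,3,4,7}; box has {1,2,3,4,5,7} → only 6 remains.
R3C6 = 3: row 3 has {1,4,7}; col 6 has {1,4,5,6,9}; box has {1,2,4,6,7,8,9} → only 3 remains.
R4C6 = 2: row 4 has {7,8,9}; col 6 has {1,3,4,5,6,9}; box has {4,5,9} → only 2 remains.
R4C8 = 3: row 4 has {2,7,8,9}; col 8 has {1,2,4,5,6,7,8,9}; box has {1,2,4,6,7,8,9} → only 3 remains.
R4C9 = 5: row 4 has {2,3,7,8,9}; col 9 has {1,2,3,4,6,7}; box has {1,2,3,4,6,7,8,9} → only 5 remains.
R5C6 = 8: row 5 has {4,5,6,7,9}; col 6 has {1,2,3,4,5,6,9}; box has {2,4,5,9} → only 8 remains.
R6C3 = 9: row 6 has {1,2,4,6,8}; col 3 has {3,5,7}; box has {6,7,8} → only 9 remains.
R6C6 = 7: row 6 has {1,2,4,6,8,9}; col 6 has {1,2,3,4,5,6,8,9}; box has {2,4,5,8,9} → only 7 remains.
R8C5 = 7: row 8 has {1,2,3,4,5,8}; col 5 has {2,4,8,9}; box has {1,2,3,4,5,6,8,9} → only 7 remains.
R9C1 = 2: row 9 has {1,3,4,5,6,7,8,9}; col 1 has {1,7,8}; box has {1,3,5,7,8} → only 2 remains.
R1C3 = 4: row 1 has {1,2,3,6,7,8,9}; col 3 has {3,5,7,9}; box has {1,3,7} → only 4 remains.
R2C3 = 8: row 2 has {1,2,3,4,5,6,7}; col 3 has {3,4,5,7,9}; box has {1,3,4,7} → only 8 remains.
R2C9 = 9: row 2 has {1,2,3,4,5,6,7,8}; col 9 has {1,2,3,4,5,6,7}; box has {1,2,3,4,5,6,7} → only 9 remains.
R3C5 = 5: row 3 has {1,3,4,7}; col 5 has {2,4,7,8,9}; box has {1,2,3,4,6,7,8,9} → only 5 remains.
R3C9 = 8: row 3 has {1,3,4,5,7}; col 9 has {1,2,3,4,5,6,7,9}; box has {1,2,3,4,5,6,7,9} → only 8 remains.
R4C2 = 4: row 4 has {2,3,5,7,8,9}; col 2 has {1,3,6,7,8}; box has {6,7,8,9} → only 4 remains.
R4C3 = 1: row 4 has {2,3,4,5,7,8,9}; col 3 has {3,4,5,7,8,9}; box has {4,6,7,8,9} → only 1 remains.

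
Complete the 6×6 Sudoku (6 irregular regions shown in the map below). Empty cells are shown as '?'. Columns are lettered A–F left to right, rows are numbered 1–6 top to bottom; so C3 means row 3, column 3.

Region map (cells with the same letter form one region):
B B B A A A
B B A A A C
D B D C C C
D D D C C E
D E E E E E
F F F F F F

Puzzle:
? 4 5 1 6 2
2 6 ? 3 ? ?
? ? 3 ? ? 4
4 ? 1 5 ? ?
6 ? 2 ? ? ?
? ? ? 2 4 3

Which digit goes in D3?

A1 = 3: row 1 has {1,2,4,5,6}; col 1 has {2,4,6}; region has {2,4,5,6} → only 3 remains.
C2 = 4: row 2 has {2,3,6}; col 3 has {1,2,3,5}; region has {1,2,3,6} → only 4 remains.
E2 = 5: row 2 has {2,3,4,6}; col 5 has {4,6}; region has {1,2,3,4,6} → only 5 remains.
F2 = 1: row 2 has {2,3,4,5,6}; col 6 has {2,3,4}; region has {4,5} → only 1 remains.
A3 = 5: row 3 has {3,4}; col 1 has {2,3,4,6}; region has {1,3,4,6} → only 5 remains.
B3 = 1: row 3 has {3,4,5}; col 2 has {4,6}; region has {2,3,4,5,6} → only 1 remains.
D3 = 6: row 3 has {1,3,4,5}; col 4 has {1,2,3,5}; region has {1,4,5} → only 6 remains.

6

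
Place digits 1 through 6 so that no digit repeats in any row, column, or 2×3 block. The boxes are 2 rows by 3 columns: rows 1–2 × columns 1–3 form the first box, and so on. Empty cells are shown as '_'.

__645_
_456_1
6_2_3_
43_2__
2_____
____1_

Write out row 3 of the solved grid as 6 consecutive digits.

652134

row 2, column 1 = 3: row 2 has {1,4,5,6}; col 1 has {2,4,6}; box has {4,5,6} → only 3 remains.
row 2, column 5 = 2: row 2 has {1,3,4,5,6}; col 5 has {1,3,5}; box has {1,4,5,6} → only 2 remains.
row 4, column 3 = 1: row 4 has {2,3,4}; col 3 has {2,5,6}; box has {2,3,4,6} → only 1 remains.
row 4, column 5 = 6: row 4 has {1,2,3,4}; col 5 has {1,2,3,5}; box has {2,3} → only 6 remains.
row 4, column 6 = 5: row 4 has {1,2,3,4,6}; col 6 has {1}; box has {2,3,6} → only 5 remains.
row 5, column 5 = 4: row 5 has {2}; col 5 has {1,2,3,5,6}; box has {1} → only 4 remains.
row 6, column 1 = 5: row 6 has {1}; col 1 has {2,3,4,6}; box has {2} → only 5 remains.
row 6, column 2 = 6: row 6 has {1,5}; col 2 has {3,4}; box has {2,5} → only 6 remains.
row 6, column 4 = 3: row 6 has {1,5,6}; col 4 has {2,4,6}; box has {1,4} → only 3 remains.
row 6, column 6 = 2: row 6 has {1,3,5,6}; col 6 has {1,5}; box has {1,3,4} → only 2 remains.
row 1, column 1 = 1: row 1 has {4,5,6}; col 1 has {2,3,4,5,6}; box has {3,4,5,6} → only 1 remains.
row 1, column 2 = 2: row 1 has {1,4,5,6}; col 2 has {3,4,6}; box has {1,3,4,5,6} → only 2 remains.
row 1, column 6 = 3: row 1 has {1,2,4,5,6}; col 6 has {1,2,5}; box has {1,2,4,5,6} → only 3 remains.
row 3, column 2 = 5: row 3 has {2,3,6}; col 2 has {2,3,4,6}; box has {1,2,3,4,6} → only 5 remains.
row 3, column 4 = 1: row 3 has {2,3,5,6}; col 4 has {2,3,4,6}; box has {2,3,5,6} → only 1 remains.
row 3, column 6 = 4: row 3 has {1,2,3,5,6}; col 6 has {1,2,3,5}; box has {1,2,3,5,6} → only 4 remains.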